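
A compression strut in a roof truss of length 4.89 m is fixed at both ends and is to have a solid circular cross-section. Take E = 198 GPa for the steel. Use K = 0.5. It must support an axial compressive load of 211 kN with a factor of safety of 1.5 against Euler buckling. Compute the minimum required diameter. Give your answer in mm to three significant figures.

d ≈ 66.6 mm

Required P_cr = n·P = 1.5 × 211 = 316.5 kN
L_e = K·L = 0.5 × 4.89 = 2.445 m
Required I = P_cr·L_e²/(π²E) = 3.165×10^5 × 2.445² / (π² × 1.98×10^11) = 9.682×10^-7 m⁴
I_req = 9.682×10^5 mm⁴
Solid circle: I = πd⁴/64  ⇒  d = (64I/π)^(1/4) = (64×9.682×10^5/π)^(1/4) = 66.6 mm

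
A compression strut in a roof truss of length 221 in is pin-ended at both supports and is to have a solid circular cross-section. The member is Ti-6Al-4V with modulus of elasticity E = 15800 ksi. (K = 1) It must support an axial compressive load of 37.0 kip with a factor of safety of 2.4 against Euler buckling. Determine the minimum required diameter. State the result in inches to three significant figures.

d ≈ 4.88 in

Required P_cr = n·P = 2.4 × 37.0 = 88.80 kip
L_e = K·L = 1 × 221 = 221.0 in
Required I = P_cr·L_e²/(π²E) = 8.880×10^4 × 221.0² / (π² × 1.58×10^7) = 27.81 in⁴
Solid circle: I = πd⁴/64  ⇒  d = (64I/π)^(1/4) = (64×27.81/π)^(1/4) = 4.88 in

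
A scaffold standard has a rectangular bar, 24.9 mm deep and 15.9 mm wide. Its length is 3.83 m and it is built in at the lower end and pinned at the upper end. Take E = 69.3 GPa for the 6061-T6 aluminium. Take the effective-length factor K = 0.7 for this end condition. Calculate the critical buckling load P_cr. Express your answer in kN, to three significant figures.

Buckling occurs about the weak axis: I_min = h·b³/12 with b = 15.9 mm (the shorter side).
I_min = 24.9×15.9³/12 = 8.341×10^3 mm⁴
I = 8.341×10^3 mm⁴ = 8.341×10^-9 m⁴
Effective length L_e = K·L = 0.7 × 3.83 = 2.681 m
P_cr = π²EI / L_e² = π² × 69.3×10⁹ × 8.341×10^-9 / 2.681² = 793.7 N

P_cr ≈ 0.794 kN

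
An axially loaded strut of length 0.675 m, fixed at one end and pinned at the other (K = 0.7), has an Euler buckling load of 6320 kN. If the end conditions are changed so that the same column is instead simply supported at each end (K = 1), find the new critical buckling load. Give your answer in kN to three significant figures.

P_cr ∝ 1/K², so P_cr,new = P_cr,old × (K_old/K_new)² = 6320 × (0.7/1)²
= 6320 × 0.4900 = 3100 kN

P_cr ≈ 3100 kN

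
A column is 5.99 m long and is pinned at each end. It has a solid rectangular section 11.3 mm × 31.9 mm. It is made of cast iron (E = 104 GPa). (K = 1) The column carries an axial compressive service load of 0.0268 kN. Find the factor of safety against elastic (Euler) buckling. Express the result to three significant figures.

Buckling occurs about the weak axis: I_min = h·b³/12 with b = 11.3 mm (the shorter side).
I_min = 31.9×11.3³/12 = 3.836×10^3 mm⁴
I = 3.836×10^3 mm⁴ = 3.836×10^-9 m⁴
Effective length L_e = K·L = 1 × 5.99 = 5.990 m
P_cr = π²EI / L_e² = π² × 104×10⁹ × 3.836×10^-9 / 5.990² = 109.7 N
Factor of safety n = P_cr / P = 0.10973 / 0.0268 = 4.09

n ≈ 4.09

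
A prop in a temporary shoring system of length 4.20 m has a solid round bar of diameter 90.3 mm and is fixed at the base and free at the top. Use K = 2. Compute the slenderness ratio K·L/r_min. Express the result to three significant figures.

For a solid circle r = d/4 = 90.3/4 = 22.58 mm
L_e = K·L = 2 × 4.20 m = 8.400 m = 8400.0 mm
λ = L_e / r_min = 8400.0 / 22.58 = 372

λ ≈ 372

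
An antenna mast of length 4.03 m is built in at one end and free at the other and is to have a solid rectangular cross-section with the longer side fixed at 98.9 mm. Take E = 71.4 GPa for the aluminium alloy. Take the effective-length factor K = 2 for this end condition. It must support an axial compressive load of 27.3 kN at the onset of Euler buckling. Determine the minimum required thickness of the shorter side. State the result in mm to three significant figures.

b ≈ 67.3 mm

L_e = K·L = 2 × 4.03 = 8.060 m
Required I = P_cr·L_e²/(π²E) = 2.730×10^4 × 8.060² / (π² × 7.14×10^10) = 2.517×10^-6 m⁴
I_req = 2.517×10^6 mm⁴
Rectangle, weak axis: I_min = h·b³/12 with h = 98.9 mm fixed  ⇒  b = (12I/h)^(1/3) = 67.3 mm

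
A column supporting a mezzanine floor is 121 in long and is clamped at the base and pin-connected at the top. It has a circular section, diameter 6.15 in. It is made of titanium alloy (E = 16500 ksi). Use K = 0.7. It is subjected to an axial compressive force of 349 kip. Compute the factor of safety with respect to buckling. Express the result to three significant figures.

I = πd⁴/64 = π×6.15⁴/64 = 70.22 in⁴
Effective length L_e = K·L = 0.7 × 121 = 84.70 in
P_cr = π²EI / L_e² = π² × 16500×10³ × 70.22 / 84.70² = 1.594×10^6 lb
Factor of safety n = P_cr / P = 1594.0 / 349 = 4.57

n ≈ 4.57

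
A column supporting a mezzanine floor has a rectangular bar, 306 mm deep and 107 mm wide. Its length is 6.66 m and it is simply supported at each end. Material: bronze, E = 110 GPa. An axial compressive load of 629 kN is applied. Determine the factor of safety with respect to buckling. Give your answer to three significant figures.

Buckling occurs about the weak axis: I_min = h·b³/12 with b = 107 mm (the shorter side).
I_min = 306×107³/12 = 3.124×10^7 mm⁴
I = 3.124×10^7 mm⁴ = 3.124×10^-5 m⁴
Effective length L_e = K·L = 1 × 6.66 = 6.660 m
P_cr = π²EI / L_e² = π² × 110×10⁹ × 3.124×10^-5 / 6.660² = 7.646×10^5 N
Factor of safety n = P_cr / P = 764.60 / 629 = 1.22

n ≈ 1.22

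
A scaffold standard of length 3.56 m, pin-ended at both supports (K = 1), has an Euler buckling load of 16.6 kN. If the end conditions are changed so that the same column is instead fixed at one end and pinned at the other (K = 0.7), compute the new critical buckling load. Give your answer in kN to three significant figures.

P_cr ∝ 1/K², so P_cr,new = P_cr,old × (K_old/K_new)² = 16.6 × (1/0.7)²
= 16.6 × 2.041 = 33.9 kN

P_cr ≈ 33.9 kN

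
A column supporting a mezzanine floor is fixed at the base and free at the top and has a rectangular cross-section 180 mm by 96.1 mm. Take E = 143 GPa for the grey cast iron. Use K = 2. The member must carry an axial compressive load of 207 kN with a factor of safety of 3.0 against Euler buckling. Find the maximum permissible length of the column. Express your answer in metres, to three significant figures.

L_max ≈ 2.75 m

Buckling occurs about the weak axis: I_min = h·b³/12 with b = 96.1 mm (the shorter side).
I_min = 180×96.1³/12 = 1.331×10^7 mm⁴
I = 1.331×10^-5 m⁴
Required critical load P_cr = n·P = 3.0 × 207 = 621.0 kN = 6.210×10^5 N
From P_cr = π²EI/(K·L)²:  L = (1/K)·√(π²EI/P_cr) = (1/2)·√(π²×1.43×10^11×1.331×10^-5/6.210×10^5)
L = 2.75 m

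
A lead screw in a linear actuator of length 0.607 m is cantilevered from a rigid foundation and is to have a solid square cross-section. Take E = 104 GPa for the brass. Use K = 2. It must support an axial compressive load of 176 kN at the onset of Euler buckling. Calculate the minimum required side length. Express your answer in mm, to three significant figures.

L_e = K·L = 2 × 0.607 = 1.214 m
Required I = P_cr·L_e²/(π²E) = 1.760×10^5 × 1.214² / (π² × 1.04×10^11) = 2.527×10^-7 m⁴
I_req = 2.527×10^5 mm⁴
Solid square: I = a⁴/12  ⇒  a = (12I)^(1/4) = (12×2.527×10^5)^(1/4) = 41.7 mm

a ≈ 41.7 mm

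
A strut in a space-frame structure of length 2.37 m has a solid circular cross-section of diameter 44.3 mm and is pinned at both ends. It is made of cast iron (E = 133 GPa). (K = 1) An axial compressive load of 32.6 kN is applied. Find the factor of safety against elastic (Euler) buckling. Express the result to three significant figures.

n ≈ 1.36

I = πd⁴/64 = π×44.3⁴/64 = 1.891×10^5 mm⁴
I = 1.891×10^5 mm⁴ = 1.891×10^-7 m⁴
Effective length L_e = K·L = 1 × 2.37 = 2.370 m
P_cr = π²EI / L_e² = π² × 133×10⁹ × 1.891×10^-7 / 2.370² = 4.418×10^4 N
Factor of safety n = P_cr / P = 44.181 / 32.6 = 1.36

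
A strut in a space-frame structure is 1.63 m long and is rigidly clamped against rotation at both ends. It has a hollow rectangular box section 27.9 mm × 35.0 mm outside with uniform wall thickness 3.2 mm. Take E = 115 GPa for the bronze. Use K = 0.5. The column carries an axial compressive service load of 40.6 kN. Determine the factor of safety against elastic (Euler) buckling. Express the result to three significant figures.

n ≈ 1.67

Inner dimensions: h_i = 35.0 − 2×3.2 = 28.60 mm, b_i = 27.9 − 2×3.2 = 21.50 mm
Weak-axis I_min = (h_o·b_o³ − h_i·b_i³)/12 with b_o = 27.9, b_i = 21.50 mm (shorter outer/inner sides).
I_min = (35.0×27.9³ − 28.60×21.50³)/12 = 3.966×10^4 mm⁴
I = 3.966×10^4 mm⁴ = 3.966×10^-8 m⁴
Effective length L_e = K·L = 0.5 × 1.63 = 0.8150 m
P_cr = π²EI / L_e² = π² × 115×10⁹ × 3.966×10^-8 / 0.8150² = 6.776×10^4 N
Factor of safety n = P_cr / P = 67.764 / 40.6 = 1.67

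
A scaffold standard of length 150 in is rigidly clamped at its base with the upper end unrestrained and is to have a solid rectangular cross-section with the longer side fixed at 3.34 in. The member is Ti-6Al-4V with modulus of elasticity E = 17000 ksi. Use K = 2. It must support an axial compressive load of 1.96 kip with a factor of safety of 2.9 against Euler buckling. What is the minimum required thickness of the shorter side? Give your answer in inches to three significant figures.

Required P_cr = n·P = 2.9 × 1.96 = 5.684 kip
L_e = K·L = 2 × 150 = 300.0 in
Required I = P_cr·L_e²/(π²E) = 5.684×10^3 × 300.0² / (π² × 1.70×10^7) = 3.049 in⁴
Rectangle, weak axis: I_min = h·b³/12 with h = 3.34 in fixed  ⇒  b = (12I/h)^(1/3) = 2.22 in

b ≈ 2.22 in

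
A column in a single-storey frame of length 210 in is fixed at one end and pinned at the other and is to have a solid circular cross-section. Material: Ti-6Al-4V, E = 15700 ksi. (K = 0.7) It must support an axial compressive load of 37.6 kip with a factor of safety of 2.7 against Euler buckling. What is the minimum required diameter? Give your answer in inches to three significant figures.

d ≈ 4.12 in

Required P_cr = n·P = 2.7 × 37.6 = 101.5 kip
L_e = K·L = 0.7 × 210 = 147.0 in
Required I = P_cr·L_e²/(π²E) = 1.015×10^5 × 147.0² / (π² × 1.57×10^7) = 14.16 in⁴
Solid circle: I = πd⁴/64  ⇒  d = (64I/π)^(1/4) = (64×14.16/π)^(1/4) = 4.12 in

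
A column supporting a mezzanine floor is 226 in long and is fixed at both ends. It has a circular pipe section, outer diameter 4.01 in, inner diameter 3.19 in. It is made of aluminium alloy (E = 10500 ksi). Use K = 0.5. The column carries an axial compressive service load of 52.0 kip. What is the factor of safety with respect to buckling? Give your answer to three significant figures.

d_o = 4.01 in, d_i = 3.19 in
I = π(d_o⁴ − d_i⁴)/64 = π(4.01⁴ − 3.190⁴)/64 = 7.609 in⁴
Effective length L_e = K·L = 0.5 × 226 = 113.0 in
P_cr = π²EI / L_e² = π² × 10500×10³ × 7.609 / 113.0² = 6.176×10^4 lb
Factor of safety n = P_cr / P = 61.756 / 52.0 = 1.19

n ≈ 1.19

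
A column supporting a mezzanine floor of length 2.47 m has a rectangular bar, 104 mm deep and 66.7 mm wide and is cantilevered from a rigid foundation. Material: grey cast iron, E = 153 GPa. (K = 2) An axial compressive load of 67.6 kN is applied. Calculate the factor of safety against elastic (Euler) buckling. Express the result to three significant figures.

n ≈ 2.35

Buckling occurs about the weak axis: I_min = h·b³/12 with b = 66.7 mm (the shorter side).
I_min = 104×66.7³/12 = 2.572×10^6 mm⁴
I = 2.572×10^6 mm⁴ = 2.572×10^-6 m⁴
Effective length L_e = K·L = 2 × 2.47 = 4.940 m
P_cr = π²EI / L_e² = π² × 153×10⁹ × 2.572×10^-6 / 4.940² = 1.591×10^5 N
Factor of safety n = P_cr / P = 159.14 / 67.6 = 2.35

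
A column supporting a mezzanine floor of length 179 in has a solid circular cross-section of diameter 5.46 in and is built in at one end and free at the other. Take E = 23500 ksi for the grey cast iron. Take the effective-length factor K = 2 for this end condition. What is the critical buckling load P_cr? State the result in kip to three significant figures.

I = πd⁴/64 = π×5.46⁴/64 = 43.63 in⁴
Effective length L_e = K·L = 2 × 179 = 358.0 in
P_cr = π²EI / L_e² = π² × 23500×10³ × 43.63 / 358.0² = 7.895×10^4 lb

P_cr ≈ 78.9 kip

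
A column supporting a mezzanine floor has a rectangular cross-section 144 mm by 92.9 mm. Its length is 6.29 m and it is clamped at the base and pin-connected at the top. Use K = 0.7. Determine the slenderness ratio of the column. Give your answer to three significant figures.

For a rectangle r_min = b/√12 = 92.9/√12 = 26.82 mm
L_e = K·L = 0.7 × 6.29 m = 4.403 m = 4403.0 mm
λ = L_e / r_min = 4403.0 / 26.82 = 164

λ ≈ 164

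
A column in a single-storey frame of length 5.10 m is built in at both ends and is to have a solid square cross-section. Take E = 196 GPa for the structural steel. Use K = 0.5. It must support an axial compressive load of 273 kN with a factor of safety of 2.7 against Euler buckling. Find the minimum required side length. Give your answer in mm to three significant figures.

Required P_cr = n·P = 2.7 × 273 = 737.1 kN
L_e = K·L = 0.5 × 5.10 = 2.550 m
Required I = P_cr·L_e²/(π²E) = 7.371×10^5 × 2.550² / (π² × 1.96×10^11) = 2.478×10^-6 m⁴
I_req = 2.478×10^6 mm⁴
Solid square: I = a⁴/12  ⇒  a = (12I)^(1/4) = (12×2.478×10^6)^(1/4) = 73.8 mm

a ≈ 73.8 mm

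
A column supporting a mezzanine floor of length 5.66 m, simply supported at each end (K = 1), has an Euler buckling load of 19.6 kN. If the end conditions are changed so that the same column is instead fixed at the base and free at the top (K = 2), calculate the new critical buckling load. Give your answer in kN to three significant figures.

P_cr ≈ 4.90 kN

P_cr ∝ 1/K², so P_cr,new = P_cr,old × (K_old/K_new)² = 19.6 × (1/2)²
= 19.6 × 0.2500 = 4.90 kN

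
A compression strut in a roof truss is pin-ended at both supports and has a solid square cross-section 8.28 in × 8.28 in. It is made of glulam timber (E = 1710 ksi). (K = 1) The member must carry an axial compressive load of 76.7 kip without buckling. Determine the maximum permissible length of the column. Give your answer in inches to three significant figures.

L_max ≈ 294 in

I = a⁴/12 = 8.28⁴/12 = 391.7 in⁴
At the buckling limit P_cr = P = 7.670×10^4 lb
From P_cr = π²EI/(K·L)²:  L = (1/K)·√(π²EI/P_cr) = (1/1)·√(π²×1.71×10^6×391.7/7.670×10^4)
L = 294 in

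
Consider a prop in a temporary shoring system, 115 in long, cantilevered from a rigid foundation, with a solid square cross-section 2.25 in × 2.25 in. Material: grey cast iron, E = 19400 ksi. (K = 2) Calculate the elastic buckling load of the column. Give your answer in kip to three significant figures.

P_cr ≈ 7.73 kip

I = a⁴/12 = 2.25⁴/12 = 2.136 in⁴
Effective length L_e = K·L = 2 × 115 = 230.0 in
P_cr = π²EI / L_e² = π² × 19400×10³ × 2.136 / 230.0² = 7.730×10^3 lb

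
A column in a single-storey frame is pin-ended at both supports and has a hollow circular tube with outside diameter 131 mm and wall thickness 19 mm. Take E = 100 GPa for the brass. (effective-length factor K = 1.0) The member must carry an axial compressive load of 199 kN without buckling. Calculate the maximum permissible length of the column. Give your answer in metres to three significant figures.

L_max ≈ 7.31 m

Inner diameter d_i = 131 − 2×19 = 93.00 mm
I = π(d_o⁴ − d_i⁴)/64 = π(131⁴ − 93.00⁴)/64 = 1.078×10^7 mm⁴
I = 1.078×10^-5 m⁴
At the buckling limit P_cr = P = 1.990×10^5 N
From P_cr = π²EI/(K·L)²:  L = (1/K)·√(π²EI/P_cr) = (1/1)·√(π²×1.00×10^11×1.078×10^-5/1.990×10^5)
L = 7.31 m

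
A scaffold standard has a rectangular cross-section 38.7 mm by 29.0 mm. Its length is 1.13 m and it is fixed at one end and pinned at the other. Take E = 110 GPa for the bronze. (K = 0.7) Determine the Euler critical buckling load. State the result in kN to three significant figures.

Buckling occurs about the weak axis: I_min = h·b³/12 with b = 29.0 mm (the shorter side).
I_min = 38.7×29.0³/12 = 7.865×10^4 mm⁴
I = 7.865×10^4 mm⁴ = 7.865×10^-8 m⁴
Effective length L_e = K·L = 0.7 × 1.13 = 0.7910 m
P_cr = π²EI / L_e² = π² × 110×10⁹ × 7.865×10^-8 / 0.7910² = 1.365×10^5 N

P_cr ≈ 136 kN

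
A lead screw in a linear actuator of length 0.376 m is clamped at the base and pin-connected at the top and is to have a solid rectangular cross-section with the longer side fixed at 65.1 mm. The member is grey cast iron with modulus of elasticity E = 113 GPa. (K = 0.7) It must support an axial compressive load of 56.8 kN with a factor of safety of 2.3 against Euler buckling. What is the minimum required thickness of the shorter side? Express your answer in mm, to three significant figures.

b ≈ 11.4 mm

Required P_cr = n·P = 2.3 × 56.8 = 130.6 kN
L_e = K·L = 0.7 × 0.376 = 0.2632 m
Required I = P_cr·L_e²/(π²E) = 1.306×10^5 × 0.2632² / (π² × 1.13×10^11) = 8.115×10^-9 m⁴
I_req = 8.115×10^3 mm⁴
Rectangle, weak axis: I_min = h·b³/12 with h = 65.1 mm fixed  ⇒  b = (12I/h)^(1/3) = 11.4 mm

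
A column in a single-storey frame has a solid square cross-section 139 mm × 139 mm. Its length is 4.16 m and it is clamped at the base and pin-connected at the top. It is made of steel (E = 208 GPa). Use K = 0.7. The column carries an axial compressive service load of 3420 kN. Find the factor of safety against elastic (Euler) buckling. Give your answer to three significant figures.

n ≈ 2.20

I = a⁴/12 = 139⁴/12 = 3.111×10^7 mm⁴
I = 3.111×10^7 mm⁴ = 3.111×10^-5 m⁴
Effective length L_e = K·L = 0.7 × 4.16 = 2.912 m
P_cr = π²EI / L_e² = π² × 208×10⁹ × 3.111×10^-5 / 2.912² = 7.531×10^6 N
Factor of safety n = P_cr / P = 7531.1 / 3420 = 2.20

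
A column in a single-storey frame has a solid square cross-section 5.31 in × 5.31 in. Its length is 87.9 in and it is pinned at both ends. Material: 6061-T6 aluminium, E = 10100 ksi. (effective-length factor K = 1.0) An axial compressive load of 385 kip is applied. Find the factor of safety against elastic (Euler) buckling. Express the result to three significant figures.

I = a⁴/12 = 5.31⁴/12 = 66.25 in⁴
Effective length L_e = K·L = 1 × 87.9 = 87.90 in
P_cr = π²EI / L_e² = π² × 10100×10³ × 66.25 / 87.90² = 8.548×10^5 lb
Factor of safety n = P_cr / P = 854.75 / 385 = 2.22

n ≈ 2.22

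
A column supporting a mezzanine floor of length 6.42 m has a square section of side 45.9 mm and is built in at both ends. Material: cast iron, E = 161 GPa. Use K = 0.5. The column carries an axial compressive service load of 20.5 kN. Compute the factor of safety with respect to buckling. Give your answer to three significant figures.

n ≈ 2.78

I = a⁴/12 = 45.9⁴/12 = 3.699×10^5 mm⁴
I = 3.699×10^5 mm⁴ = 3.699×10^-7 m⁴
Effective length L_e = K·L = 0.5 × 6.42 = 3.210 m
P_cr = π²EI / L_e² = π² × 161×10⁹ × 3.699×10^-7 / 3.210² = 5.704×10^4 N
Factor of safety n = P_cr / P = 57.041 / 20.5 = 2.78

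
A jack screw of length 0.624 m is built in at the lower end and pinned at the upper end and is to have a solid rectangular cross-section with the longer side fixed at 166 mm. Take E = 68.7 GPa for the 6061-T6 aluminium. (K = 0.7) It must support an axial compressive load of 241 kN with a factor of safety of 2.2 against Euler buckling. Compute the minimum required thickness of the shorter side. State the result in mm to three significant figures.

Required P_cr = n·P = 2.2 × 241 = 530.2 kN
L_e = K·L = 0.7 × 0.624 = 0.4368 m
Required I = P_cr·L_e²/(π²E) = 5.302×10^5 × 0.4368² / (π² × 6.87×10^10) = 1.492×10^-7 m⁴
I_req = 1.492×10^5 mm⁴
Rectangle, weak axis: I_min = h·b³/12 with h = 166 mm fixed  ⇒  b = (12I/h)^(1/3) = 22.1 mm

b ≈ 22.1 mm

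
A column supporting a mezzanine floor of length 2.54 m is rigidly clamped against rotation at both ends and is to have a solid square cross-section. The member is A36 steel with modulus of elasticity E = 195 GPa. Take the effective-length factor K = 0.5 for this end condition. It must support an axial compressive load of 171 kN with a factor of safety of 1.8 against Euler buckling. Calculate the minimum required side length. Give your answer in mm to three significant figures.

Required P_cr = n·P = 1.8 × 171 = 307.8 kN
L_e = K·L = 0.5 × 2.54 = 1.270 m
Required I = P_cr·L_e²/(π²E) = 3.078×10^5 × 1.270² / (π² × 1.95×10^11) = 2.580×10^-7 m⁴
I_req = 2.580×10^5 mm⁴
Solid square: I = a⁴/12  ⇒  a = (12I)^(1/4) = (12×2.580×10^5)^(1/4) = 41.9 mm

a ≈ 41.9 mm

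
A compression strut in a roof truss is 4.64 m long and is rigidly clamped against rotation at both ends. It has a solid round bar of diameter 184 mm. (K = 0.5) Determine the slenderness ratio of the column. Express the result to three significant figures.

For a solid circle r = d/4 = 184/4 = 46.00 mm
L_e = K·L = 0.5 × 4.64 m = 2.320 m = 2320.0 mm
λ = L_e / r_min = 2320.0 / 46.00 = 50.4

λ ≈ 50.4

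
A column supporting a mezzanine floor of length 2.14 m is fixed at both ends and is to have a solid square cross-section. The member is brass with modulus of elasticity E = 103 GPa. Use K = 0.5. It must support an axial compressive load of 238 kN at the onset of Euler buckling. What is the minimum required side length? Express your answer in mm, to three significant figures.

a ≈ 42.3 mm

L_e = K·L = 0.5 × 2.14 = 1.070 m
Required I = P_cr·L_e²/(π²E) = 2.380×10^5 × 1.070² / (π² × 1.03×10^11) = 2.680×10^-7 m⁴
I_req = 2.680×10^5 mm⁴
Solid square: I = a⁴/12  ⇒  a = (12I)^(1/4) = (12×2.680×10^5)^(1/4) = 42.3 mm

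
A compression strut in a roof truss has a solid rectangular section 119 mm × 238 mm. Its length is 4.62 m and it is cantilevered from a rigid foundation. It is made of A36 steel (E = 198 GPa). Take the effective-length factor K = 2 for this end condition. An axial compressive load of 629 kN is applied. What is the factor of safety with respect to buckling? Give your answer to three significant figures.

n ≈ 1.22

Buckling occurs about the weak axis: I_min = h·b³/12 with b = 119 mm (the shorter side).
I_min = 238×119³/12 = 3.342×10^7 mm⁴
I = 3.342×10^7 mm⁴ = 3.342×10^-5 m⁴
Effective length L_e = K·L = 2 × 4.62 = 9.240 m
P_cr = π²EI / L_e² = π² × 198×10⁹ × 3.342×10^-5 / 9.240² = 7.650×10^5 N
Factor of safety n = P_cr / P = 764.99 / 629 = 1.22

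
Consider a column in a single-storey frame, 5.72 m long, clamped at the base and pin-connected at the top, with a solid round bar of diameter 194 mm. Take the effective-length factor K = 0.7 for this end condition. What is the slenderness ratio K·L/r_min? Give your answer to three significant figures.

λ ≈ 82.6

For a solid circle r = d/4 = 194/4 = 48.50 mm
L_e = K·L = 0.7 × 5.72 m = 4.004 m = 4004.0 mm
λ = L_e / r_min = 4004.0 / 48.50 = 82.6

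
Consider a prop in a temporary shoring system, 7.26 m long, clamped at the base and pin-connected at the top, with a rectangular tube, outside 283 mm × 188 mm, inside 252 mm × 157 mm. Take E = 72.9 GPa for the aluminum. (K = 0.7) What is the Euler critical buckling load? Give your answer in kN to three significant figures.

Weak-axis I_min = (h_o·b_o³ − h_i·b_i³)/12 with b_o = 188, b_i = 157.0 mm (shorter outer/inner sides).
I_min = (283×188³ − 252.0×157.0³)/12 = 7.544×10^7 mm⁴
I = 7.544×10^7 mm⁴ = 7.544×10^-5 m⁴
Effective length L_e = K·L = 0.7 × 7.26 = 5.082 m
P_cr = π²EI / L_e² = π² × 72.9×10⁹ × 7.544×10^-5 / 5.082² = 2.102×10^6 N

P_cr ≈ 2100 kN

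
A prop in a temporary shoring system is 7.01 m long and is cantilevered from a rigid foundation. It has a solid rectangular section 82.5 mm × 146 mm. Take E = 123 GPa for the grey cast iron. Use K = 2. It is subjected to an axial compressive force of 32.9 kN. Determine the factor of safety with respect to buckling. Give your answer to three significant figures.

Buckling occurs about the weak axis: I_min = h·b³/12 with b = 82.5 mm (the shorter side).
I_min = 146×82.5³/12 = 6.832×10^6 mm⁴
I = 6.832×10^6 mm⁴ = 6.832×10^-6 m⁴
Effective length L_e = K·L = 2 × 7.01 = 14.02 m
P_cr = π²EI / L_e² = π² × 123×10⁹ × 6.832×10^-6 / 14.02² = 4.219×10^4 N
Factor of safety n = P_cr / P = 42.193 / 32.9 = 1.28

n ≈ 1.28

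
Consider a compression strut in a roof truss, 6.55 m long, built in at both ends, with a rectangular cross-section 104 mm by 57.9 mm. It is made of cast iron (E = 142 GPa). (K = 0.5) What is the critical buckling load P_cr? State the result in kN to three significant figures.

P_cr ≈ 220 kN

Buckling occurs about the weak axis: I_min = h·b³/12 with b = 57.9 mm (the shorter side).
I_min = 104×57.9³/12 = 1.682×10^6 mm⁴
I = 1.682×10^6 mm⁴ = 1.682×10^-6 m⁴
Effective length L_e = K·L = 0.5 × 6.55 = 3.275 m
P_cr = π²EI / L_e² = π² × 142×10⁹ × 1.682×10^-6 / 3.275² = 2.198×10^5 N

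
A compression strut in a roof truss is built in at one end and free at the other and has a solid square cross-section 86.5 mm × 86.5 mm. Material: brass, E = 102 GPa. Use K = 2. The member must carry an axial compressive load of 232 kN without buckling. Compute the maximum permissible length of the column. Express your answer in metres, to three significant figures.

L_max ≈ 2.25 m

I = a⁴/12 = 86.5⁴/12 = 4.665×10^6 mm⁴
I = 4.665×10^-6 m⁴
At the buckling limit P_cr = P = 2.320×10^5 N
From P_cr = π²EI/(K·L)²:  L = (1/K)·√(π²EI/P_cr) = (1/2)·√(π²×1.02×10^11×4.665×10^-6/2.320×10^5)
L = 2.25 m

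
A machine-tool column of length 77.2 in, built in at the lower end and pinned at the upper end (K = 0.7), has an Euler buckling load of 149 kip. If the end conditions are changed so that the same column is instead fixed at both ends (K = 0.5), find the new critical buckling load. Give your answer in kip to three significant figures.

P_cr ∝ 1/K², so P_cr,new = P_cr,old × (K_old/K_new)² = 149 × (0.7/0.5)²
= 149 × 1.960 = 292 kip

P_cr ≈ 292 kip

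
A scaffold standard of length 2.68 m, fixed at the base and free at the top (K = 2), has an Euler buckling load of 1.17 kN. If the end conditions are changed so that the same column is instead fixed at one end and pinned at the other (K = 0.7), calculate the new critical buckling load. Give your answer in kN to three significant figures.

P_cr ∝ 1/K², so P_cr,new = P_cr,old × (K_old/K_new)² = 1.17 × (2/0.7)²
= 1.17 × 8.163 = 9.55 kN

P_cr ≈ 9.55 kN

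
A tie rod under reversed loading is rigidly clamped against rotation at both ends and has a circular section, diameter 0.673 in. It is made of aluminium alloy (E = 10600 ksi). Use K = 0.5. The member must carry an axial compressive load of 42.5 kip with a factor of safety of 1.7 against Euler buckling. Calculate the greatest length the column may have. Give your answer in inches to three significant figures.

I = πd⁴/64 = π×0.673⁴/64 = 1.007×10^-2 in⁴
Required critical load P_cr = n·P = 1.7 × 42.5 = 72.25 kip = 7.225×10^4 lb
From P_cr = π²EI/(K·L)²:  L = (1/K)·√(π²EI/P_cr) = (1/0.5)·√(π²×1.06×10^7×1.007×10^-2/7.225×10^4)
L = 7.64 in

L_max ≈ 7.64 in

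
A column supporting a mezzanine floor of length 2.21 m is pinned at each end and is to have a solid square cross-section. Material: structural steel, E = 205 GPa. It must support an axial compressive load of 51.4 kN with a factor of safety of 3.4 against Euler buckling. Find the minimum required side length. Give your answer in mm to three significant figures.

a ≈ 47.4 mm

Required P_cr = n·P = 3.4 × 51.4 = 174.8 kN
L_e = K·L = 1 × 2.21 = 2.210 m
Required I = P_cr·L_e²/(π²E) = 1.748×10^5 × 2.210² / (π² × 2.05×10^11) = 4.219×10^-7 m⁴
I_req = 4.219×10^5 mm⁴
Solid square: I = a⁴/12  ⇒  a = (12I)^(1/4) = (12×4.219×10^5)^(1/4) = 47.4 mm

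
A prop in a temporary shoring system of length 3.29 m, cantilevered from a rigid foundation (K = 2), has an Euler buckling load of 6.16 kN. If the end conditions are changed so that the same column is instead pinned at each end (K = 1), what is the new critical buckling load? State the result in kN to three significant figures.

P_cr ∝ 1/K², so P_cr,new = P_cr,old × (K_old/K_new)² = 6.16 × (2/1)²
= 6.16 × 4.000 = 24.6 kN

P_cr ≈ 24.6 kN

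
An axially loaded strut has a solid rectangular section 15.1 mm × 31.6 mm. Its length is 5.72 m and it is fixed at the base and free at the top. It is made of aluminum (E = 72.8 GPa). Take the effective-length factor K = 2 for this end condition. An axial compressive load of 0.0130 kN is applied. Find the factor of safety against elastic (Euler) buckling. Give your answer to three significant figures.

n ≈ 3.83

Buckling occurs about the weak axis: I_min = h·b³/12 with b = 15.1 mm (the shorter side).
I_min = 31.6×15.1³/12 = 9.066×10^3 mm⁴
I = 9.066×10^3 mm⁴ = 9.066×10^-9 m⁴
Effective length L_e = K·L = 2 × 5.72 = 11.44 m
P_cr = π²EI / L_e² = π² × 72.8×10⁹ × 9.066×10^-9 / 11.44² = 49.78 N
Factor of safety n = P_cr / P = 0.049776 / 0.0130 = 3.83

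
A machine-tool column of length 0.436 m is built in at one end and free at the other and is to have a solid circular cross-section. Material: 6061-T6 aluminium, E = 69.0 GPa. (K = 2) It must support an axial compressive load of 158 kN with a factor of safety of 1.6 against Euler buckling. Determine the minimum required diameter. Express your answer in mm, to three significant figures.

Required P_cr = n·P = 1.6 × 158 = 252.8 kN
L_e = K·L = 2 × 0.436 = 0.8720 m
Required I = P_cr·L_e²/(π²E) = 2.528×10^5 × 0.8720² / (π² × 6.90×10^10) = 2.823×10^-7 m⁴
I_req = 2.823×10^5 mm⁴
Solid circle: I = πd⁴/64  ⇒  d = (64I/π)^(1/4) = (64×2.823×10^5/π)^(1/4) = 49.0 mm

d ≈ 49.0 mm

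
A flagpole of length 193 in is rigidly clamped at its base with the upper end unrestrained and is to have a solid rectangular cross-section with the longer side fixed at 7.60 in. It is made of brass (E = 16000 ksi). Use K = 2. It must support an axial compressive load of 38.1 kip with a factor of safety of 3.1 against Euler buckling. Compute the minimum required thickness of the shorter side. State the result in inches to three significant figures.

b ≈ 5.60 in

Required P_cr = n·P = 3.1 × 38.1 = 118.1 kip
L_e = K·L = 2 × 193 = 386.0 in
Required I = P_cr·L_e²/(π²E) = 1.181×10^5 × 386.0² / (π² × 1.60×10^7) = 111.4 in⁴
Rectangle, weak axis: I_min = h·b³/12 with h = 7.60 in fixed  ⇒  b = (12I/h)^(1/3) = 5.60 in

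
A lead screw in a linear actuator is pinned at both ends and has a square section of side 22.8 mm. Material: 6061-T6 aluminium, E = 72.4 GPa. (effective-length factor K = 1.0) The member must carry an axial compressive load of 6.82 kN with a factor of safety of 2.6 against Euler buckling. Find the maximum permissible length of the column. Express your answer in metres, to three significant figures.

I = a⁴/12 = 22.8⁴/12 = 2.252×10^4 mm⁴
I = 2.252×10^-8 m⁴
Required critical load P_cr = n·P = 2.6 × 6.82 = 17.73 kN = 1.773×10^4 N
From P_cr = π²EI/(K·L)²:  L = (1/K)·√(π²EI/P_cr) = (1/1)·√(π²×7.24×10^10×2.252×10^-8/1.773×10^4)
L = 0.953 m

L_max ≈ 0.953 m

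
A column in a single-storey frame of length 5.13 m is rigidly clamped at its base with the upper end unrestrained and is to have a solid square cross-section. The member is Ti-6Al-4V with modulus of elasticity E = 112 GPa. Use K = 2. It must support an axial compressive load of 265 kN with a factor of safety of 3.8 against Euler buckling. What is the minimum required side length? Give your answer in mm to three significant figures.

a ≈ 184 mm

Required P_cr = n·P = 3.8 × 265 = 1007 kN
L_e = K·L = 2 × 5.13 = 10.26 m
Required I = P_cr·L_e²/(π²E) = 1.007×10^6 × 10.26² / (π² × 1.12×10^11) = 9.590×10^-5 m⁴
I_req = 9.590×10^7 mm⁴
Solid square: I = a⁴/12  ⇒  a = (12I)^(1/4) = (12×9.590×10^7)^(1/4) = 184 mm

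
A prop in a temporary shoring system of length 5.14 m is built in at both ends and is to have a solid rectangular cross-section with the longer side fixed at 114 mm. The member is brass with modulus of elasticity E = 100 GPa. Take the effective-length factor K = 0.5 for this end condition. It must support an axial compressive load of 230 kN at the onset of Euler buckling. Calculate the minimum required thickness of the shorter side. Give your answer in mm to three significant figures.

b ≈ 54.5 mm

L_e = K·L = 0.5 × 5.14 = 2.570 m
Required I = P_cr·L_e²/(π²E) = 2.300×10^5 × 2.570² / (π² × 1.00×10^11) = 1.539×10^-6 m⁴
I_req = 1.539×10^6 mm⁴
Rectangle, weak axis: I_min = h·b³/12 with h = 114 mm fixed  ⇒  b = (12I/h)^(1/3) = 54.5 mm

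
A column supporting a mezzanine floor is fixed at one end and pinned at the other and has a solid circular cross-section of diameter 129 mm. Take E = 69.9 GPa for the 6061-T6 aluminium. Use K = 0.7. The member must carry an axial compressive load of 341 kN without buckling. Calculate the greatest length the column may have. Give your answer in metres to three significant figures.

I = πd⁴/64 = π×129⁴/64 = 1.359×10^7 mm⁴
I = 1.359×10^-5 m⁴
At the buckling limit P_cr = P = 3.410×10^5 N
From P_cr = π²EI/(K·L)²:  L = (1/K)·√(π²EI/P_cr) = (1/0.7)·√(π²×6.99×10^10×1.359×10^-5/3.410×10^5)
L = 7.49 m

L_max ≈ 7.49 m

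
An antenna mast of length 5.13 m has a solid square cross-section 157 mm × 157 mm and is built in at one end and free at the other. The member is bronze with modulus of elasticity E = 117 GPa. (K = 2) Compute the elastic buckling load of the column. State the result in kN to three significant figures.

I = a⁴/12 = 157⁴/12 = 5.063×10^7 mm⁴
I = 5.063×10^7 mm⁴ = 5.063×10^-5 m⁴
Effective length L_e = K·L = 2 × 5.13 = 10.26 m
P_cr = π²EI / L_e² = π² × 117×10⁹ × 5.063×10^-5 / 10.26² = 5.554×10^5 N

P_cr ≈ 555 kN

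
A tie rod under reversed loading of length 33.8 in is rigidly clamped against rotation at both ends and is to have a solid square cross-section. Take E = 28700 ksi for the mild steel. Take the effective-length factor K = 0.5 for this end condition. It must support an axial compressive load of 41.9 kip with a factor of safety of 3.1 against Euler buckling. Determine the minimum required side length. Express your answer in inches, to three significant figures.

Required P_cr = n·P = 3.1 × 41.9 = 129.9 kip
L_e = K·L = 0.5 × 33.8 = 16.90 in
Required I = P_cr·L_e²/(π²E) = 1.299×10^5 × 16.90² / (π² × 2.87×10^7) = 0.1310 in⁴
Solid square: I = a⁴/12  ⇒  a = (12I)^(1/4) = (12×0.1310)^(1/4) = 1.12 in

a ≈ 1.12 in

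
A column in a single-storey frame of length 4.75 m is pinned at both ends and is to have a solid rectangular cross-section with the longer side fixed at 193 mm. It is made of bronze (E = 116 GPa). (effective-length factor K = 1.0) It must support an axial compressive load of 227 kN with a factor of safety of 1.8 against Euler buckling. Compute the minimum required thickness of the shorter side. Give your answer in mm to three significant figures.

Required P_cr = n·P = 1.8 × 227 = 408.6 kN
L_e = K·L = 1 × 4.75 = 4.750 m
Required I = P_cr·L_e²/(π²E) = 4.086×10^5 × 4.750² / (π² × 1.16×10^11) = 8.052×10^-6 m⁴
I_req = 8.052×10^6 mm⁴
Rectangle, weak axis: I_min = h·b³/12 with h = 193 mm fixed  ⇒  b = (12I/h)^(1/3) = 79.4 mm

b ≈ 79.4 mm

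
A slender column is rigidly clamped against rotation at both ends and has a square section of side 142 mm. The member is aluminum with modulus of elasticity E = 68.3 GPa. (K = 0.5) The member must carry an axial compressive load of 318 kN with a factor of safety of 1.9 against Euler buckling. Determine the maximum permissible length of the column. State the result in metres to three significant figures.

L_max ≈ 12.3 m

I = a⁴/12 = 142⁴/12 = 3.388×10^7 mm⁴
I = 3.388×10^-5 m⁴
Required critical load P_cr = n·P = 1.9 × 318 = 604.2 kN = 6.042×10^5 N
From P_cr = π²EI/(K·L)²:  L = (1/K)·√(π²EI/P_cr) = (1/0.5)·√(π²×6.83×10^10×3.388×10^-5/6.042×10^5)
L = 12.3 m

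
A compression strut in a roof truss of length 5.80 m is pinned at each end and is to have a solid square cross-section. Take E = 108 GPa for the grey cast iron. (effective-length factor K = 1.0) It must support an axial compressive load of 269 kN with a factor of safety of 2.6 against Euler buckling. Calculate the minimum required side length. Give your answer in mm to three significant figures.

Required P_cr = n·P = 2.6 × 269 = 699.4 kN
L_e = K·L = 1 × 5.80 = 5.800 m
Required I = P_cr·L_e²/(π²E) = 6.994×10^5 × 5.800² / (π² × 1.08×10^11) = 2.207×10^-5 m⁴
I_req = 2.207×10^7 mm⁴
Solid square: I = a⁴/12  ⇒  a = (12I)^(1/4) = (12×2.207×10^7)^(1/4) = 128 mm

a ≈ 128 mm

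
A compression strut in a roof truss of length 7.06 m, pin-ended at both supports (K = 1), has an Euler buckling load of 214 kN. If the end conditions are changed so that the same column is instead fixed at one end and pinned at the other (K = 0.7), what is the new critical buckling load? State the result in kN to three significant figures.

P_cr ≈ 437 kN

P_cr ∝ 1/K², so P_cr,new = P_cr,old × (K_old/K_new)² = 214 × (1/0.7)²
= 214 × 2.041 = 437 kN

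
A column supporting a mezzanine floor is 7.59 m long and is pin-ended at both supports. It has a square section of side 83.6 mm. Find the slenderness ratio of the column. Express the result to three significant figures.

I = a⁴/12 = 83.6⁴/12 = 4.070×10^6 mm⁴
A = 6.989×10^3 mm²;  r_min = √(I/A) = √(4.070×10^6/6.989×10^3) = 24.13 mm
L_e = K·L = 1 × 7.59 m = 7.590 m = 7590.0 mm
λ = L_e / r_min = 7590.0 / 24.13 = 315

λ ≈ 315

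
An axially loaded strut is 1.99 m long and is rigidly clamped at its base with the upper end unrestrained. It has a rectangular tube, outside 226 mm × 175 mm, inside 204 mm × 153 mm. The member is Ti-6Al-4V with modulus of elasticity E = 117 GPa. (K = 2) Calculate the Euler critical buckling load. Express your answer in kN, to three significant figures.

P_cr ≈ 2920 kN

Weak-axis I_min = (h_o·b_o³ − h_i·b_i³)/12 with b_o = 175, b_i = 153.0 mm (shorter outer/inner sides).
I_min = (226×175³ − 204.0×153.0³)/12 = 4.005×10^7 mm⁴
I = 4.005×10^7 mm⁴ = 4.005×10^-5 m⁴
Effective length L_e = K·L = 2 × 1.99 = 3.980 m
P_cr = π²EI / L_e² = π² × 117×10⁹ × 4.005×10^-5 / 3.980² = 2.919×10^6 N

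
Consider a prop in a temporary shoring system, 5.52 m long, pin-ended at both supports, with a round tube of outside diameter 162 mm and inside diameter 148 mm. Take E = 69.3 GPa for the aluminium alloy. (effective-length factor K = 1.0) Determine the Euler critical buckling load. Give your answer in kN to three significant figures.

P_cr ≈ 230 kN

d_o = 162 mm, d_i = 148 mm
I = π(d_o⁴ − d_i⁴)/64 = π(162⁴ − 148.0⁴)/64 = 1.026×10^7 mm⁴
I = 1.026×10^7 mm⁴ = 1.026×10^-5 m⁴
Effective length L_e = K·L = 1 × 5.52 = 5.520 m
P_cr = π²EI / L_e² = π² × 69.3×10⁹ × 1.026×10^-5 / 5.520² = 2.302×10^5 N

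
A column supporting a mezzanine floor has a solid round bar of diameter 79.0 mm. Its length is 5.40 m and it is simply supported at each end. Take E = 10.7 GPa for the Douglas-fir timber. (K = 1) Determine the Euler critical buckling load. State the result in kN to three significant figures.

I = πd⁴/64 = π×79.0⁴/64 = 1.912×10^6 mm⁴
I = 1.912×10^6 mm⁴ = 1.912×10^-6 m⁴
Effective length L_e = K·L = 1 × 5.40 = 5.400 m
P_cr = π²EI / L_e² = π² × 10.7×10⁹ × 1.912×10^-6 / 5.400² = 6.924×10^3 N

P_cr ≈ 6.92 kN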